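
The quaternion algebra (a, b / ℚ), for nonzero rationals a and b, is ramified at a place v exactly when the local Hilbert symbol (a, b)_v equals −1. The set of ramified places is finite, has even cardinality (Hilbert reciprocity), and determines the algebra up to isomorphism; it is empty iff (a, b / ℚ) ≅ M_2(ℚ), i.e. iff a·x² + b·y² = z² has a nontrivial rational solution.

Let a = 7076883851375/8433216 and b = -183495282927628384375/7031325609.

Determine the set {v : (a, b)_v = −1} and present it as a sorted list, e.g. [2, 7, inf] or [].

[5, 17]

Mod squares: a ≡ 95, b ≡ -1615. Check v ∈ {∞, 2, 3, 5, 7, 11, 13, 17, 19}.
v=13: a=13^4·(≡3), b=13^6·(≡4) mod 13; (3|13)=+1, (4|13)=+1; (−1)^{4·6·6}·(+1)^6·(+1)^4 = +1.
v=3: a=3^-2·(≡2), b=3^-4·(≡2) mod 3; (2|3)=-1, (2|3)=-1; (−1)^{-2·-4·1}·(-1)^-4·(-1)^-2 = +1.
v=11: a=11^-4·(≡2), b=11^-6·(≡7) mod 11; (2|11)=-1, (7|11)=-1; (−1)^{-4·-6·5}·(-1)^-6·(-1)^-4 = +1.
v=2: v_2(a)=-6, v_2(b)=0; units ≡ 7, 1 (mod 8); ε·ε+αω+βω = 1·0+-6·0+0·0 ≡ 0  ⇒  (a,b)_2 = +1.
v=19: a=19^3·(≡9), b=19^5·(≡3) mod 19; (9|19)=+1, (3|19)=-1; (−1)^{3·5·9}·(+1)^5·(-1)^3 = +1.
v=5: a=5^3·(≡1), b=5^5·(≡3) mod 5; (1|5)=+1, (3|5)=-1; (−1)^{3·5·2}·(+1)^5·(-1)^3 = -1.
v=7: a=7^0·(≡2), b=7^-2·(≡4) mod 7; (2|7)=+1, (4|7)=+1; (−1)^{0·-2·3}·(+1)^-2·(+1)^0 = +1.
v=∞: 95 > 0 and -1615 < 0  ⇒  (a,b)_∞ = +1.
v=17: a=17^2·(≡11), b=17^3·(≡7) mod 17; (11|17)=-1, (7|17)=-1; (−1)^{2·3·8}·(-1)^3·(-1)^2 = -1.
(95, -1615 / ℚ) ramifies at {5, 17}: a division algebra.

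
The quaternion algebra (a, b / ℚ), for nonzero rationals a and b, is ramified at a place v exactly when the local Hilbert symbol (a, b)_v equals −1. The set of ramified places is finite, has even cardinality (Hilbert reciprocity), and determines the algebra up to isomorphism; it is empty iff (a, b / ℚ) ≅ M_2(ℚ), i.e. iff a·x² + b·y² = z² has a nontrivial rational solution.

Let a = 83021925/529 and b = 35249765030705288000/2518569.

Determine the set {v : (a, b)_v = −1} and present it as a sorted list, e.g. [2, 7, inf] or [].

[3, 5]

(a, b) ≡ (67773, 5) mod (ℚ^×)²; places V = {2, 3, 5, 7, 19, 23, 29, 37, 41, 47, ∞}.
(a,b)_2: α=0, β=6; u≡5, v≡5 (mod 8); ε(u)ε(v)=0·0, αω(v)=0·1, βω(u)=6·1; sum ≡ 0  ⇒  +1.
(a,b)_23: α=-2, u≡21; β=-4, v≡5 (mod 23); (21|23)=-1, (5|23)=-1; sign (−1)^0·-1^-4·-1^-2 = +1.
(a,b)_∞: sgn(67773)=+, sgn(5)=+, so +1.
(a,b)_3: α=1, u≡1; β=-2, v≡2 (mod 3); (1|3)=+1, (2|3)=-1; sign (−1)^0·+1^-2·-1^1 = -1.
(a,b)_5: α=2, u≡3; β=3, v≡1 (mod 5); (3|5)=-1, (1|5)=+1; sign (−1)^0·-1^3·+1^2 = -1.
(a,b)_19: α=1, u≡15; β=2, v≡6 (mod 19); (15|19)=-1, (6|19)=+1; sign (−1)^0·-1^2·+1^1 = +1.
(a,b)_37: α=0, u≡33; β=2, v≡14 (mod 37); (33|37)=+1, (14|37)=-1; sign (−1)^0·+1^2·-1^0 = +1.
(a,b)_47: α=0, u≡35; β=2, v≡41 (mod 47); (35|47)=-1, (41|47)=-1; sign (−1)^0·-1^2·-1^0 = +1.
(a,b)_29: α=1, u≡17; β=0, v≡6 (mod 29); (17|29)=-1, (6|29)=+1; sign (−1)^0·-1^0·+1^1 = +1.
(a,b)_41: α=1, u≡6; β=2, v≡10 (mod 41); (6|41)=-1, (10|41)=+1; sign (−1)^0·-1^2·+1^1 = +1.
(a,b)_7: α=2, u≡6; β=4, v≡5 (mod 7); (6|7)=-1, (5|7)=-1; sign (−1)^0·-1^4·-1^2 = +1.
(67773, 5 / ℚ) ramifies at {3, 5}: a division algebra.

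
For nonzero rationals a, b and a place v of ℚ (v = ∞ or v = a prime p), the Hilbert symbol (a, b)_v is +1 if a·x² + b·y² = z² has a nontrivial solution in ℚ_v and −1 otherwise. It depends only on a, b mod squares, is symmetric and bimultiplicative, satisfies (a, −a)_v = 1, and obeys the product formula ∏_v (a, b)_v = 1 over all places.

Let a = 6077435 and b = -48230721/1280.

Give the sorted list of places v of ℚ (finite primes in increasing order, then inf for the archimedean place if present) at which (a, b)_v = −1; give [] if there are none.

[2, 5]

Mod squares: a ≡ 16835, b ≡ -24605. Check v ∈ {∞, 2, 3, 5, 7, 11, 13, 19, 37}.
v=7: a=7^1·(≡2), b=7^1·(≡3) mod 7; (2|7)=+1, (3|7)=-1; (−1)^{1·1·3}·(+1)^1·(-1)^1 = +1.
v=19: a=19^2·(≡1), b=19^1·(≡16) mod 19; (1|19)=+1, (16|19)=+1; (−1)^{2·1·9}·(+1)^1·(+1)^2 = +1.
v=∞: 16835 > 0 and -24605 < 0  ⇒  (a,b)_∞ = +1.
v=37: a=37^1·(≡12), b=37^1·(≡4) mod 37; (12|37)=+1, (4|37)=+1; (−1)^{1·1·18}·(+1)^1·(+1)^1 = +1.
v=5: a=5^1·(≡2), b=5^-1·(≡4) mod 5; (2|5)=-1, (4|5)=+1; (−1)^{1·-1·2}·(-1)^-1·(+1)^1 = -1.
v=13: a=13^1·(≡2), b=13^0·(≡12) mod 13; (2|13)=-1, (12|13)=+1; (−1)^{1·0·6}·(-1)^0·(+1)^1 = +1.
v=3: a=3^0·(≡2), b=3^4·(≡1) mod 3; (2|3)=-1, (1|3)=+1; (−1)^{0·4·1}·(-1)^4·(+1)^0 = +1.
v=11: a=11^0·(≡1), b=11^2·(≡7) mod 11; (1|11)=+1, (7|11)=-1; (−1)^{0·2·5}·(+1)^2·(-1)^0 = +1.
v=2: v_2(a)=0, v_2(b)=-8; units ≡ 3, 3 (mod 8); ε·ε+αω+βω = 1·1+0·1+-8·1 ≡ 1  ⇒  (a,b)_2 = -1.
(16835, -24605 / ℚ) ramifies at {2, 5}: a division algebra.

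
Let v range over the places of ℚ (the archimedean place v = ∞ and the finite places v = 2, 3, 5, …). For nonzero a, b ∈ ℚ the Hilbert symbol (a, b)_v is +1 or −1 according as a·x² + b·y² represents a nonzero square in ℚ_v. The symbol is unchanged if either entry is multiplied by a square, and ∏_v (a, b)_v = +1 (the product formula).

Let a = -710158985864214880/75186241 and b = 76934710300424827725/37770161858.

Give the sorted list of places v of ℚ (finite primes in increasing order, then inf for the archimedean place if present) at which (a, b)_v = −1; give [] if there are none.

[5, 7]

(a, b) ≡ (-70, 4522) mod (ℚ^×)²; places V = {2, 3, 5, 7, 11, 13, 17, 19, 23, 29, 31, 37, 43, ∞}.
(a,b)_31: α=0, u≡13; β=-4, v≡15 (mod 31); (13|31)=-1, (15|31)=-1; sign (−1)^0·-1^-4·-1^0 = +1.
(a,b)_7: α=5, u≡1; β=7, v≡4 (mod 7); (1|7)=+1, (4|7)=+1; sign (−1)^1·+1^7·+1^5 = -1.
(a,b)_3: α=0, u≡2; β=4, v≡1 (mod 3); (2|3)=-1, (1|3)=+1; sign (−1)^0·-1^4·+1^0 = +1.
(a,b)_19: α=2, u≡17; β=3, v≡14 (mod 19); (17|19)=+1, (14|19)=-1; sign (−1)^0·+1^3·-1^2 = +1.
(a,b)_11: α=0, u≡2; β=-2, v≡4 (mod 11); (2|11)=-1, (4|11)=+1; sign (−1)^0·-1^-2·+1^0 = +1.
(a,b)_13: α=-2, u≡11; β=-2, v≡7 (mod 13); (11|13)=-1, (7|13)=-1; sign (−1)^0·-1^-2·-1^-2 = +1.
(a,b)_∞: sgn(-70)=−, sgn(4522)=+, so +1.
(a,b)_37: α=2, u≡28; β=2, v≡29 (mod 37); (28|37)=+1, (29|37)=-1; sign (−1)^0·+1^2·-1^2 = +1.
(a,b)_5: α=1, u≡4; β=2, v≡3 (mod 5); (4|5)=+1, (3|5)=-1; sign (−1)^0·+1^2·-1^1 = -1.
(a,b)_43: α=2, u≡4; β=0, v≡18 (mod 43); (4|43)=+1, (18|43)=-1; sign (−1)^0·+1^0·-1^2 = +1.
(a,b)_2: α=5, β=-1; u≡5, v≡5 (mod 8); ε(u)ε(v)=0·0, αω(v)=5·1, βω(u)=-1·1; sum ≡ 0  ⇒  +1.
(a,b)_17: α=2, u≡4; β=3, v≡6 (mod 17); (4|17)=+1, (6|17)=-1; sign (−1)^0·+1^3·-1^2 = +1.
(a,b)_29: α=-2, u≡3; β=0, v≡14 (mod 29); (3|29)=-1, (14|29)=-1; sign (−1)^0·-1^0·-1^-2 = +1.
(a,b)_23: α=-2, u≡15; β=0, v≡19 (mod 23); (15|23)=-1, (19|23)=-1; sign (−1)^0·-1^0·-1^-2 = +1.
Ram(-70, 4522) = {5, 7}; no ℚ_5-point on the conic.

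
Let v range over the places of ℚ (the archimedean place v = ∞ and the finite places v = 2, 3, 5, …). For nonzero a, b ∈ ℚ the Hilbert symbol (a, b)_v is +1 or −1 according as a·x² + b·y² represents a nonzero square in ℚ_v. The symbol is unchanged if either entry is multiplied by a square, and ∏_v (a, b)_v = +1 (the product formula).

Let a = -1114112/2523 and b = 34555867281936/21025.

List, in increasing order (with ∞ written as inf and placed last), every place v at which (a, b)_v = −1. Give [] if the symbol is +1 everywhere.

[7, 17]

(a, b) ≡ (-51, 1729) mod (ℚ^×)²; places V = {2, 3, 5, 7, 11, 13, 17, 19, 29, ∞}.
(a,b)_19: α=0, u≡7; β=1, v≡15 (mod 19); (7|19)=+1, (15|19)=-1; sign (−1)^0·+1^1·-1^0 = +1.
(a,b)_3: α=-1, u≡1; β=6, v≡1 (mod 3); (1|3)=+1, (1|3)=+1; sign (−1)^0·+1^6·+1^-1 = +1.
(a,b)_13: α=0, u≡1; β=1, v≡10 (mod 13); (1|13)=+1, (10|13)=+1; sign (−1)^0·+1^1·+1^0 = +1.
(a,b)_17: α=1, u≡12; β=2, v≡7 (mod 17); (12|17)=-1, (7|17)=-1; sign (−1)^0·-1^2·-1^1 = -1.
(a,b)_7: α=0, u≡5; β=3, v≡4 (mod 7); (5|7)=-1, (4|7)=+1; sign (−1)^0·-1^3·+1^0 = -1.
(a,b)_5: α=0, u≡1; β=-2, v≡1 (mod 5); (1|5)=+1, (1|5)=+1; sign (−1)^0·+1^-2·+1^0 = +1.
(a,b)_2: α=16, β=4; u≡5, v≡1 (mod 8); ε(u)ε(v)=0·0, αω(v)=16·0, βω(u)=4·1; sum ≡ 0  ⇒  +1.
(a,b)_29: α=-2, u≡13; β=-2, v≡3 (mod 29); (13|29)=+1, (3|29)=-1; sign (−1)^0·+1^-2·-1^-2 = +1.
(a,b)_11: α=0, u≡3; β=2, v≡8 (mod 11); (3|11)=+1, (8|11)=-1; sign (−1)^0·+1^2·-1^0 = +1.
(a,b)_∞: sgn(-51)=−, sgn(1729)=+, so +1.
(-51, 1729 / ℚ) ramifies at {7, 17}: a division algebra.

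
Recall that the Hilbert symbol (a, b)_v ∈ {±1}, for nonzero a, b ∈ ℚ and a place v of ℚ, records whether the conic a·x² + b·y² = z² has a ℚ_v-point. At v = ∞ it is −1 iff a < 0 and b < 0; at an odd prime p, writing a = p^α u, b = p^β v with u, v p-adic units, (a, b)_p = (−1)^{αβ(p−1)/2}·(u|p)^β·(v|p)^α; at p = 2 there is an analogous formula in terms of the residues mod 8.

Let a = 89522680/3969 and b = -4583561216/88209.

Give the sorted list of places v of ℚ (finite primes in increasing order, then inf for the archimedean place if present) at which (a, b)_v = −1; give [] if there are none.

[2, 17]

Mod squares: a ≡ 132430, b ≡ -26486. Check v ∈ {∞, 2, 3, 5, 7, 11, 13, 17, 19, 41}.
v=11: a=11^0·(≡3), b=11^-2·(≡10) mod 11; (3|11)=+1, (10|11)=-1; (−1)^{0·-2·5}·(+1)^-2·(-1)^0 = +1.
v=17: a=17^1·(≡15), b=17^1·(≡6) mod 17; (15|17)=+1, (6|17)=-1; (−1)^{1·1·8}·(+1)^1·(-1)^1 = -1.
v=7: a=7^-2·(≡4), b=7^0·(≡2) mod 7; (4|7)=+1, (2|7)=+1; (−1)^{-2·0·3}·(+1)^0·(+1)^-2 = +1.
v=41: a=41^1·(≡2), b=41^1·(≡20) mod 41; (2|41)=+1, (20|41)=+1; (−1)^{1·1·20}·(+1)^1·(+1)^1 = +1.
v=19: a=19^1·(≡7), b=19^1·(≡13) mod 19; (7|19)=+1, (13|19)=-1; (−1)^{1·1·9}·(+1)^1·(-1)^1 = +1.
v=5: a=5^1·(≡4), b=5^0·(≡1) mod 5; (4|5)=+1, (1|5)=+1; (−1)^{1·0·2}·(+1)^0·(+1)^1 = +1.
v=13: a=13^2·(≡12), b=13^2·(≡7) mod 13; (12|13)=+1, (7|13)=-1; (−1)^{2·2·6}·(+1)^2·(-1)^2 = +1.
v=∞: 132430 > 0 and -26486 < 0  ⇒  (a,b)_∞ = +1.
v=3: a=3^-4·(≡1), b=3^-6·(≡1) mod 3; (1|3)=+1, (1|3)=+1; (−1)^{-4·-6·1}·(+1)^-6·(+1)^-4 = +1.
v=2: v_2(a)=3, v_2(b)=11; units ≡ 7, 5 (mod 8); ε·ε+αω+βω = 1·0+3·1+11·0 ≡ 1  ⇒  (a,b)_2 = -1.
|Ram(132430, -26486)| = 2, even; anisotropic at {2, 17}.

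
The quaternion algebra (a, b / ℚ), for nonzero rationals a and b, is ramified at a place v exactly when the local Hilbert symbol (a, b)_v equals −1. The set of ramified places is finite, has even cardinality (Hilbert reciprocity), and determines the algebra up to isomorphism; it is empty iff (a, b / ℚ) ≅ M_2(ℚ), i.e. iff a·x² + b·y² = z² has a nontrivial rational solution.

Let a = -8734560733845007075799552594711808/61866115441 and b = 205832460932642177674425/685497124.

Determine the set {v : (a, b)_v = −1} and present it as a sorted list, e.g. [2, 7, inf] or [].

[3, 11, 17, 43]

Mod squares: a ≡ -385917, b ≡ 473. Check v ∈ {∞, 2, 3, 5, 7, 11, 13, 17, 19, 23, 41, 43, 47, 53}.
v=19: a=19^-4·(≡6), b=19^-2·(≡4) mod 19; (6|19)=+1, (4|19)=+1; (−1)^{-4·-2·9}·(+1)^-2·(+1)^-4 = +1.
v=13: a=13^-2·(≡10), b=13^-2·(≡8) mod 13; (10|13)=+1, (8|13)=-1; (−1)^{-2·-2·6}·(+1)^-2·(-1)^-2 = +1.
v=3: a=3^23·(≡1), b=3^14·(≡2) mod 3; (1|3)=+1, (2|3)=-1; (−1)^{23·14·1}·(+1)^14·(-1)^23 = -1.
v=23: a=23^3·(≡10), b=23^2·(≡9) mod 23; (10|23)=-1, (9|23)=+1; (−1)^{3·2·11}·(-1)^2·(+1)^3 = +1.
v=7: a=7^3·(≡1), b=7^2·(≡2) mod 7; (1|7)=+1, (2|7)=+1; (−1)^{3·2·3}·(+1)^2·(+1)^3 = +1.
v=43: a=43^2·(≡33), b=43^1·(≡23) mod 43; (33|43)=-1, (23|43)=+1; (−1)^{2·1·21}·(-1)^1·(+1)^2 = -1.
v=5: a=5^0·(≡2), b=5^2·(≡3) mod 5; (2|5)=-1, (3|5)=-1; (−1)^{0·2·2}·(-1)^2·(-1)^0 = +1.
v=17: a=17^3·(≡12), b=17^4·(≡6) mod 17; (12|17)=-1, (6|17)=-1; (−1)^{3·4·8}·(-1)^4·(-1)^3 = -1.
v=2: v_2(a)=8, v_2(b)=-2; units ≡ 3, 1 (mod 8); ε·ε+αω+βω = 1·0+8·0+-2·1 ≡ 0  ⇒  (a,b)_2 = +1.
v=41: a=41^2·(≡25), b=41^2·(≡34) mod 41; (25|41)=+1, (34|41)=-1; (−1)^{2·2·20}·(+1)^2·(-1)^2 = +1.
v=53: a=53^-2·(≡36), b=53^-2·(≡16) mod 53; (36|53)=+1, (16|53)=+1; (−1)^{-2·-2·26}·(+1)^-2·(+1)^-2 = +1.
v=47: a=47^1·(≡16), b=47^0·(≡17) mod 47; (16|47)=+1, (17|47)=+1; (−1)^{1·0·23}·(+1)^0·(+1)^1 = +1.
v=11: a=11^2·(≡8), b=11^1·(≡6) mod 11; (8|11)=-1, (6|11)=-1; (−1)^{2·1·5}·(-1)^1·(-1)^2 = -1.
v=∞: -385917 < 0 and 473 > 0  ⇒  (a,b)_∞ = +1.
(-385917, 473 / ℚ) ramifies at {3, 11, 17, 43}: a division algebra.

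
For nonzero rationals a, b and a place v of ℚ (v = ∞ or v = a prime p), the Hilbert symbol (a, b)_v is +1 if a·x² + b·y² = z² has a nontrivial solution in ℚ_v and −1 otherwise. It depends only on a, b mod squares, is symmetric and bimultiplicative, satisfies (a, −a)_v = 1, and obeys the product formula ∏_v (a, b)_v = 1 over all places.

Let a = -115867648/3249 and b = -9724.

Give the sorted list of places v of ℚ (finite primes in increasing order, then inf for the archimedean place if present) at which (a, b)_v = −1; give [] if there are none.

[17, inf]

Mod squares: a ≡ -442, b ≡ -2431. Check v ∈ {∞, 2, 3, 11, 13, 17, 19}.
v=2: v_2(a)=19, v_2(b)=2; units ≡ 3, 1 (mod 8); ε·ε+αω+βω = 1·0+19·0+2·1 ≡ 0  ⇒  (a,b)_2 = +1.
v=3: a=3^-2·(≡2), b=3^0·(≡2) mod 3; (2|3)=-1, (2|3)=-1; (−1)^{-2·0·1}·(-1)^0·(-1)^-2 = +1.
v=∞: -442 < 0 and -2431 < 0  ⇒  (a,b)_∞ = -1.
v=19: a=19^-2·(≡10), b=19^0·(≡4) mod 19; (10|19)=-1, (4|19)=+1; (−1)^{-2·0·9}·(-1)^0·(+1)^-2 = +1.
v=11: a=11^0·(≡4), b=11^1·(≡7) mod 11; (4|11)=+1, (7|11)=-1; (−1)^{0·1·5}·(+1)^1·(-1)^0 = +1.
v=13: a=13^1·(≡5), b=13^1·(≡6) mod 13; (5|13)=-1, (6|13)=-1; (−1)^{1·1·6}·(-1)^1·(-1)^1 = +1.
v=17: a=17^1·(≡16), b=17^1·(≡6) mod 17; (16|17)=+1, (6|17)=-1; (−1)^{1·1·8}·(+1)^1·(-1)^1 = -1.
(-442, -2431 / ℚ) ramifies at {17, ∞}: a division algebra.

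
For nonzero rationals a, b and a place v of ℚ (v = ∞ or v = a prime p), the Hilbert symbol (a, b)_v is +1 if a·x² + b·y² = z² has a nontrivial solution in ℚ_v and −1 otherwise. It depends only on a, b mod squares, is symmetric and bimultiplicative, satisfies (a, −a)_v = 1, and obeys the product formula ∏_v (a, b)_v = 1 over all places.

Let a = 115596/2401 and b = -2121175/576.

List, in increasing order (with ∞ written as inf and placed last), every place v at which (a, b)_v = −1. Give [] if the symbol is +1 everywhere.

Mod squares: a ≡ 19, b ≡ -84847. Check v ∈ {∞, 2, 3, 5, 7, 13, 17, 19, 23, 31}.
v=5: a=5^0·(≡1), b=5^2·(≡3) mod 5; (1|5)=+1, (3|5)=-1; (−1)^{0·2·2}·(+1)^2·(-1)^0 = +1.
v=13: a=13^2·(≡11), b=13^0·(≡12) mod 13; (11|13)=-1, (12|13)=+1; (−1)^{2·0·6}·(-1)^0·(+1)^2 = +1.
v=31: a=31^0·(≡2), b=31^1·(≡3) mod 31; (2|31)=+1, (3|31)=-1; (−1)^{0·1·15}·(+1)^1·(-1)^0 = +1.
v=∞: 19 > 0 and -84847 < 0  ⇒  (a,b)_∞ = +1.
v=7: a=7^-4·(≡5), b=7^1·(≡6) mod 7; (5|7)=-1, (6|7)=-1; (−1)^{-4·1·3}·(-1)^1·(-1)^-4 = -1.
v=17: a=17^0·(≡16), b=17^1·(≡6) mod 17; (16|17)=+1, (6|17)=-1; (−1)^{0·1·8}·(+1)^1·(-1)^0 = +1.
v=19: a=19^1·(≡6), b=19^0·(≡7) mod 19; (6|19)=+1, (7|19)=+1; (−1)^{1·0·9}·(+1)^0·(+1)^1 = +1.
v=2: v_2(a)=2, v_2(b)=-6; units ≡ 3, 1 (mod 8); ε·ε+αω+βω = 1·0+2·0+-6·1 ≡ 0  ⇒  (a,b)_2 = +1.
v=23: a=23^0·(≡10), b=23^1·(≡5) mod 23; (10|23)=-1, (5|23)=-1; (−1)^{0·1·11}·(-1)^1·(-1)^0 = -1.
v=3: a=3^2·(≡1), b=3^-2·(≡2) mod 3; (1|3)=+1, (2|3)=-1; (−1)^{2·-2·1}·(+1)^-2·(-1)^2 = +1.
Ram(19, -84847) = {7, 23}; no ℚ_7-point on the conic.

[7, 23]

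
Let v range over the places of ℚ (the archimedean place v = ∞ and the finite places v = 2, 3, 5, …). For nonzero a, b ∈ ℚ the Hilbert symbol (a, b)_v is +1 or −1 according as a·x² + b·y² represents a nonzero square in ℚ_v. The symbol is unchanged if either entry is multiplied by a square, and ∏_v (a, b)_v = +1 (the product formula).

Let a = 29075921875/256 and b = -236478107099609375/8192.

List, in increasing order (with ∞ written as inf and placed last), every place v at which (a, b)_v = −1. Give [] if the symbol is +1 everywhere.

(a, b) ≡ (91, -286) mod (ℚ^×)²; places V = {2, 5, 7, 11, 13, ∞}.
(a,b)_2: α=-8, β=-13; u≡3, v≡1 (mod 8); ε(u)ε(v)=1·0, αω(v)=-8·0, βω(u)=-13·1; sum ≡ 1  ⇒  -1.
(a,b)_5: α=6, u≡4; β=10, v≡4 (mod 5); (4|5)=+1, (4|5)=+1; sign (−1)^0·+1^10·+1^6 = +1.
(a,b)_7: α=1, u≡3; β=2, v≡1 (mod 7); (3|7)=-1, (1|7)=+1; sign (−1)^0·-1^2·+1^1 = +1.
(a,b)_∞: sgn(91)=+, sgn(-286)=−, so +1.
(a,b)_13: α=3, u≡7; β=5, v≡12 (mod 13); (7|13)=-1, (12|13)=+1; sign (−1)^0·-1^5·+1^3 = -1.
(a,b)_11: α=2, u≡9; β=3, v≡2 (mod 11); (9|11)=+1, (2|11)=-1; sign (−1)^0·+1^3·-1^2 = +1.
(91, -286 / ℚ) ramifies at {2, 13}: a division algebra.

[2, 13]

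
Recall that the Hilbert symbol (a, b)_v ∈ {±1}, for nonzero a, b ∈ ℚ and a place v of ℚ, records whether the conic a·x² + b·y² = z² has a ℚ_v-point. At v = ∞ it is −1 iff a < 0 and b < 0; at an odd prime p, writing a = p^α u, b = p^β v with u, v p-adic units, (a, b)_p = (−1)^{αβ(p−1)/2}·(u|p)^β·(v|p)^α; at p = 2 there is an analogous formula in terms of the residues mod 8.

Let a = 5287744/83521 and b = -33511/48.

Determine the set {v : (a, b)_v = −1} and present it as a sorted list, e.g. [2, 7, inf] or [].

[11, 23, 29, 31]

(a, b) ≡ (82621, -100533) mod (ℚ^×)²; places V = {2, 3, 7, 11, 17, 23, 29, 31, 37, 47, ∞}.
(a,b)_29: α=1, u≡13; β=0, v≡19 (mod 29); (13|29)=+1, (19|29)=-1; sign (−1)^0·+1^0·-1^1 = -1.
(a,b)_7: α=1, u≡2; β=0, v≡2 (mod 7); (2|7)=+1, (2|7)=+1; sign (−1)^0·+1^0·+1^1 = +1.
(a,b)_47: α=0, u≡28; β=1, v≡39 (mod 47); (28|47)=+1, (39|47)=-1; sign (−1)^0·+1^1·-1^0 = +1.
(a,b)_23: α=0, u≡17; β=1, v≡19 (mod 23); (17|23)=-1, (19|23)=-1; sign (−1)^0·-1^1·-1^0 = -1.
(a,b)_2: α=6, β=-4; u≡5, v≡3 (mod 8); ε(u)ε(v)=0·1, αω(v)=6·1, βω(u)=-4·1; sum ≡ 0  ⇒  +1.
(a,b)_17: α=-4, u≡13; β=0, v≡7 (mod 17); (13|17)=+1, (7|17)=-1; sign (−1)^0·+1^0·-1^-4 = +1.
(a,b)_11: α=1, u≡9; β=0, v≡7 (mod 11); (9|11)=+1, (7|11)=-1; sign (−1)^0·+1^0·-1^1 = -1.
(a,b)_37: α=1, u≡20; β=0, v≡1 (mod 37); (20|37)=-1, (1|37)=+1; sign (−1)^0·-1^0·+1^1 = +1.
(a,b)_3: α=0, u≡1; β=-1, v≡2 (mod 3); (1|3)=+1, (2|3)=-1; sign (−1)^0·+1^-1·-1^0 = +1.
(a,b)_31: α=0, u≡15; β=1, v≡13 (mod 31); (15|31)=-1, (13|31)=-1; sign (−1)^0·-1^1·-1^0 = -1.
(a,b)_∞: sgn(82621)=+, sgn(-100533)=−, so +1.
|Ram(82621, -100533)| = 4, even; anisotropic at {11, 23, 29, 31}.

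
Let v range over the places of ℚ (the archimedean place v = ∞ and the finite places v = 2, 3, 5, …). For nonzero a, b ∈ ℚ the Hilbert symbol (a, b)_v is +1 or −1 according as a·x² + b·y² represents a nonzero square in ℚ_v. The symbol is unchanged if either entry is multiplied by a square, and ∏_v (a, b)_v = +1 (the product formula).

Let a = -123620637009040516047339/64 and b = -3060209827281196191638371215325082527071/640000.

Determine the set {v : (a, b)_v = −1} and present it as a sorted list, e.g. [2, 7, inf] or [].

[7, 13, 19, 29, 37, 41, 43, inf]

Mod squares: a ≡ -6799891, b ≡ -44944159. Check v ∈ {∞, 2, 3, 5, 7, 13, 19, 29, 37, 41, 43, 53}.
v=2: v_2(a)=-6, v_2(b)=-10; units ≡ 5, 1 (mod 8); ε·ε+αω+βω = 0·0+-6·0+-10·1 ≡ 0  ⇒  (a,b)_2 = +1.
v=5: a=5^0·(≡4), b=5^-4·(≡1) mod 5; (4|5)=+1, (1|5)=+1; (−1)^{0·-4·2}·(+1)^-4·(+1)^0 = +1.
v=19: a=19^1·(≡18), b=19^2·(≡18) mod 19; (18|19)=-1, (18|19)=-1; (−1)^{1·2·9}·(-1)^2·(-1)^1 = -1.
v=43: a=43^3·(≡11), b=43^5·(≡16) mod 43; (11|43)=+1, (16|43)=+1; (−1)^{3·5·21}·(+1)^5·(+1)^3 = -1.
v=37: a=37^2·(≡18), b=37^3·(≡27) mod 37; (18|37)=-1, (27|37)=+1; (−1)^{2·3·18}·(-1)^3·(+1)^2 = -1.
v=13: a=13^2·(≡8), b=13^3·(≡1) mod 13; (8|13)=-1, (1|13)=+1; (−1)^{2·3·6}·(-1)^3·(+1)^2 = -1.
v=41: a=41^3·(≡29), b=41^5·(≡37) mod 41; (29|41)=-1, (37|41)=+1; (−1)^{3·5·20}·(-1)^5·(+1)^3 = -1.
v=29: a=29^1·(≡21), b=29^2·(≡12) mod 29; (21|29)=-1, (12|29)=-1; (−1)^{1·2·14}·(-1)^2·(-1)^1 = -1.
v=∞: -6799891 < 0 and -44944159 < 0  ⇒  (a,b)_∞ = -1.
v=53: a=53^2·(≡47), b=53^3·(≡20) mod 53; (47|53)=+1, (20|53)=-1; (−1)^{2·3·26}·(+1)^3·(-1)^2 = +1.
v=7: a=7^1·(≡3), b=7^2·(≡6) mod 7; (3|7)=-1, (6|7)=-1; (−1)^{1·2·3}·(-1)^2·(-1)^1 = -1.
v=3: a=3^2·(≡2), b=3^6·(≡2) mod 3; (2|3)=-1, (2|3)=-1; (−1)^{2·6·1}·(-1)^6·(-1)^2 = +1.
Ram(-6799891, -44944159) = {7, 13, 19, 29, 37, 41, 43, ∞}; no ℚ_7-point on the conic.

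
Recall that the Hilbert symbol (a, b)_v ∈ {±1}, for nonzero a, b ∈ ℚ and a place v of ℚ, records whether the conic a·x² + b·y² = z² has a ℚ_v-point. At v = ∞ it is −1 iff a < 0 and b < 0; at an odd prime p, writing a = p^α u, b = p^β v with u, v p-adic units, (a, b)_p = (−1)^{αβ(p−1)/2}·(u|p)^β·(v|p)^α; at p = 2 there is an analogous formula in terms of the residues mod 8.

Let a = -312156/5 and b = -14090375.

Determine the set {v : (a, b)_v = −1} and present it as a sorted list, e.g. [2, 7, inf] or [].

(a, b) ≡ (-43355, -3335) mod (ℚ^×)²; places V = {2, 3, 5, 13, 23, 29, ∞}.
(a,b)_5: α=-1, u≡4; β=3, v≡2 (mod 5); (4|5)=+1, (2|5)=-1; sign (−1)^0·+1^3·-1^-1 = -1.
(a,b)_29: α=1, u≡28; β=1, v≡20 (mod 29); (28|29)=+1, (20|29)=+1; sign (−1)^0·+1^1·+1^1 = +1.
(a,b)_3: α=2, u≡1; β=0, v≡1 (mod 3); (1|3)=+1, (1|3)=+1; sign (−1)^0·+1^0·+1^2 = +1.
(a,b)_∞: sgn(-43355)=−, sgn(-3335)=−, so -1.
(a,b)_2: α=2, β=0; u≡5, v≡1 (mod 8); ε(u)ε(v)=0·0, αω(v)=2·0, βω(u)=0·1; sum ≡ 0  ⇒  +1.
(a,b)_13: α=1, u≡5; β=2, v≡7 (mod 13); (5|13)=-1, (7|13)=-1; sign (−1)^0·-1^2·-1^1 = -1.
(a,b)_23: α=1, u≡18; β=1, v≡3 (mod 23); (18|23)=+1, (3|23)=+1; sign (−1)^1·+1^1·+1^1 = -1.
(-43355, -3335 / ℚ) ramifies at {5, 13, 23, ∞}: a division algebra.

[5, 13, 23, inf]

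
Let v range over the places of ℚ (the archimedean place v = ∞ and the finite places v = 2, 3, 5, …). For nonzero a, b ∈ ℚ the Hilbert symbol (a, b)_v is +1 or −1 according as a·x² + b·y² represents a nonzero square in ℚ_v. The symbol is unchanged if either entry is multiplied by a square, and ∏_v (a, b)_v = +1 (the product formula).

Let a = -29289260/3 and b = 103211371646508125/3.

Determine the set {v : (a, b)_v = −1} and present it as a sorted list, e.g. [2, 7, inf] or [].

(a, b) ≡ (-3705, 231) mod (ℚ^×)²; places V = {2, 3, 5, 7, 11, 13, 19, ∞}.
(a,b)_11: α=2, u≡2; β=5, v≡2 (mod 11); (2|11)=-1, (2|11)=-1; sign (−1)^0·-1^5·-1^2 = -1.
(a,b)_19: α=1, u≡2; β=2, v≡14 (mod 19); (2|19)=-1, (14|19)=-1; sign (−1)^0·-1^2·-1^1 = -1.
(a,b)_2: α=2, β=0; u≡7, v≡7 (mod 8); ε(u)ε(v)=1·1, αω(v)=2·0, βω(u)=0·0; sum ≡ 1  ⇒  -1.
(a,b)_5: α=1, u≡1; β=4, v≡1 (mod 5); (1|5)=+1, (1|5)=+1; sign (−1)^0·+1^4·+1^1 = +1.
(a,b)_7: α=2, u≡6; β=5, v≡3 (mod 7); (6|7)=-1, (3|7)=-1; sign (−1)^0·-1^5·-1^2 = -1.
(a,b)_13: α=1, u≡12; β=2, v≡1 (mod 13); (12|13)=+1, (1|13)=+1; sign (−1)^0·+1^2·+1^1 = +1.
(a,b)_∞: sgn(-3705)=−, sgn(231)=+, so +1.
(a,b)_3: α=-1, u≡1; β=-1, v≡2 (mod 3); (1|3)=+1, (2|3)=-1; sign (−1)^1·+1^-1·-1^-1 = +1.
(-3705, 231 / ℚ) ramifies at {2, 7, 11, 19}: a division algebra.

[2, 7, 11, 19]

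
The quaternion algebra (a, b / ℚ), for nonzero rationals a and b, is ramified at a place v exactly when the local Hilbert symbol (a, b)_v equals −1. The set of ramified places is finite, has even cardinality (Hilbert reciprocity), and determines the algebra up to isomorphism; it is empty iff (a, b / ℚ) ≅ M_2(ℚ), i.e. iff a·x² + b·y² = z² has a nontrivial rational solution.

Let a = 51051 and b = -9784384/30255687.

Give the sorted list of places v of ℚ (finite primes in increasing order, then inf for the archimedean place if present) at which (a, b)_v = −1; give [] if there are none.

(a, b) ≡ (51051, -7) mod (ℚ^×)²; places V = {2, 3, 7, 11, 13, 17, 23, ∞}.
(a,b)_23: α=0, u≡14; β=2, v≡12 (mod 23); (14|23)=-1, (12|23)=+1; sign (−1)^0·-1^2·+1^0 = +1.
(a,b)_3: α=1, u≡1; β=-6, v≡2 (mod 3); (1|3)=+1, (2|3)=-1; sign (−1)^0·+1^-6·-1^1 = -1.
(a,b)_13: α=1, u≡1; β=0, v≡2 (mod 13); (1|13)=+1, (2|13)=-1; sign (−1)^0·+1^0·-1^1 = -1.
(a,b)_17: α=1, u≡11; β=2, v≡5 (mod 17); (11|17)=-1, (5|17)=-1; sign (−1)^0·-1^2·-1^1 = -1.
(a,b)_2: α=0, β=6; u≡3, v≡1 (mod 8); ε(u)ε(v)=1·0, αω(v)=0·0, βω(u)=6·1; sum ≡ 0  ⇒  +1.
(a,b)_7: α=1, u≡6; β=-3, v≡3 (mod 7); (6|7)=-1, (3|7)=-1; sign (−1)^1·-1^-3·-1^1 = -1.
(a,b)_∞: sgn(51051)=+, sgn(-7)=−, so +1.
(a,b)_11: α=1, u≡10; β=-2, v≡1 (mod 11); (10|11)=-1, (1|11)=+1; sign (−1)^0·-1^-2·+1^1 = +1.
|Ram(51051, -7)| = 4, even; anisotropic at {3, 7, 13, 17}.

[3, 7, 13, 17]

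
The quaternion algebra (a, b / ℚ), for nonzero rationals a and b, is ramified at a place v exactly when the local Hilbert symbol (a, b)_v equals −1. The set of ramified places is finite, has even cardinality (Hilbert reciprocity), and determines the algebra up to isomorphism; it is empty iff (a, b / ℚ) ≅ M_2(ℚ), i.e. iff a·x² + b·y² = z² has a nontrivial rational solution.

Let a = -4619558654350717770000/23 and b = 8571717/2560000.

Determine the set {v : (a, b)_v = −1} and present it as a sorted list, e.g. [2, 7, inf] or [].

(a, b) ≡ (-643839, 19437) mod (ℚ^×)²; places V = {2, 3, 5, 7, 11, 19, 23, 31, 43, ∞}.
(a,b)_5: α=4, u≡1; β=-4, v≡2 (mod 5); (1|5)=+1, (2|5)=-1; sign (−1)^0·+1^-4·-1^4 = +1.
(a,b)_3: α=3, u≡1; β=3, v≡2 (mod 3); (1|3)=+1, (2|3)=-1; sign (−1)^1·+1^3·-1^3 = +1.
(a,b)_∞: sgn(-643839)=−, sgn(19437)=+, so +1.
(a,b)_11: α=4, u≡2; β=1, v≡6 (mod 11); (2|11)=-1, (6|11)=-1; sign (−1)^0·-1^1·-1^4 = -1.
(a,b)_19: α=4, u≡3; β=1, v≡4 (mod 19); (3|19)=-1, (4|19)=+1; sign (−1)^0·-1^1·+1^4 = -1.
(a,b)_43: α=1, u≡27; β=0, v≡15 (mod 43); (27|43)=-1, (15|43)=+1; sign (−1)^0·-1^0·+1^1 = +1.
(a,b)_7: α=1, u≡5; β=2, v≡5 (mod 7); (5|7)=-1, (5|7)=-1; sign (−1)^0·-1^2·-1^1 = -1.
(a,b)_2: α=4, β=-12; u≡1, v≡5 (mod 8); ε(u)ε(v)=0·0, αω(v)=4·1, βω(u)=-12·0; sum ≡ 0  ⇒  +1.
(a,b)_31: α=3, u≡14; β=1, v≡4 (mod 31); (14|31)=+1, (4|31)=+1; sign (−1)^1·+1^1·+1^3 = -1.
(a,b)_23: α=-1, u≡22; β=0, v≡1 (mod 23); (22|23)=-1, (1|23)=+1; sign (−1)^0·-1^0·+1^-1 = +1.
(-643839, 19437 / ℚ) ramifies at {7, 11, 19, 31}: a division algebra.

[7, 11, 19, 31]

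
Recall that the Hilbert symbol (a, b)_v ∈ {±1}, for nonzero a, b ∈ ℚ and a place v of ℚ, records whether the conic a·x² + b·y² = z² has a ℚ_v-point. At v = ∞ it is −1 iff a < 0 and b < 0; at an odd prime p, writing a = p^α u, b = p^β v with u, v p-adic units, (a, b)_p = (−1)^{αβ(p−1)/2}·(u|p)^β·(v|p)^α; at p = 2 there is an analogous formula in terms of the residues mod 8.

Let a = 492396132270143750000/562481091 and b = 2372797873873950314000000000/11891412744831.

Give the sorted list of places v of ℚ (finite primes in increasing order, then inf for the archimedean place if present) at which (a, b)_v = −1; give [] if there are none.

[5, 17]

(a, b) ≡ (20757, 273615) mod (ℚ^×)²; places V = {2, 3, 5, 11, 17, 23, 29, 37, 41, 47, ∞}.
(a,b)_5: α=8, u≡3; β=9, v≡3 (mod 5); (3|5)=-1, (3|5)=-1; sign (−1)^0·-1^9·-1^8 = -1.
(a,b)_23: α=2, u≡7; β=2, v≡21 (mod 23); (7|23)=-1, (21|23)=-1; sign (−1)^0·-1^2·-1^2 = +1.
(a,b)_41: α=-2, u≡28; β=-2, v≡7 (mod 41); (28|41)=-1, (7|41)=-1; sign (−1)^0·-1^-2·-1^-2 = +1.
(a,b)_∞: sgn(20757)=+, sgn(273615)=+, so +1.
(a,b)_17: α=-1, u≡6; β=-1, v≡2 (mod 17); (6|17)=-1, (2|17)=+1; sign (−1)^0·-1^-1·+1^-1 = -1.
(a,b)_11: α=3, u≡2; β=4, v≡1 (mod 11); (2|11)=-1, (1|11)=+1; sign (−1)^0·-1^4·+1^3 = +1.
(a,b)_47: α=2, u≡13; β=2, v≡12 (mod 47); (13|47)=-1, (12|47)=+1; sign (−1)^0·-1^2·+1^2 = +1.
(a,b)_37: α=3, u≡8; β=5, v≡24 (mod 37); (8|37)=-1, (24|37)=-1; sign (−1)^0·-1^5·-1^3 = +1.
(a,b)_3: α=-9, u≡1; β=-15, v≡2 (mod 3); (1|3)=+1, (2|3)=-1; sign (−1)^1·+1^-15·-1^-9 = +1.
(a,b)_29: α=0, u≡5; β=-1, v≡10 (mod 29); (5|29)=+1, (10|29)=-1; sign (−1)^0·+1^-1·-1^0 = +1.
(a,b)_2: α=4, β=10; u≡5, v≡7 (mod 8); ε(u)ε(v)=0·1, αω(v)=4·0, βω(u)=10·1; sum ≡ 0  ⇒  +1.
(20757, 273615 / ℚ) ramifies at {5, 17}: a division algebra.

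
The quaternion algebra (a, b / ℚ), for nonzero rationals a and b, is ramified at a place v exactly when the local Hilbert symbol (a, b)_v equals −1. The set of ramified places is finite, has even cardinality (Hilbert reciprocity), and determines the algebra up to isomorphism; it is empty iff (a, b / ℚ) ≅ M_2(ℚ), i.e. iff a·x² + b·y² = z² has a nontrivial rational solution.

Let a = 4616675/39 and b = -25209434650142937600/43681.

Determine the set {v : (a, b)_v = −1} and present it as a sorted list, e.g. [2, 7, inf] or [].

[2, 3, 31, 37]

(a, b) ≡ (7202013, -1426) mod (ℚ^×)²; places V = {2, 3, 5, 7, 11, 13, 19, 23, 31, 37, ∞}.
(a,b)_5: α=2, u≡3; β=2, v≡1 (mod 5); (3|5)=-1, (1|5)=+1; sign (−1)^0·-1^2·+1^2 = +1.
(a,b)_23: α=1, u≡6; β=3, v≡21 (mod 23); (6|23)=+1, (21|23)=-1; sign (−1)^1·+1^3·-1^1 = +1.
(a,b)_∞: sgn(7202013)=+, sgn(-1426)=−, so +1.
(a,b)_11: α=0, u≡5; β=-2, v≡5 (mod 11); (5|11)=+1, (5|11)=+1; sign (−1)^0·+1^-2·+1^0 = +1.
(a,b)_2: α=0, β=9; u≡5, v≡7 (mod 8); ε(u)ε(v)=0·1, αω(v)=0·0, βω(u)=9·1; sum ≡ 1  ⇒  -1.
(a,b)_31: α=1, u≡4; β=3, v≡4 (mod 31); (4|31)=+1, (4|31)=+1; sign (−1)^1·+1^3·+1^1 = -1.
(a,b)_13: α=-1, u≡8; β=0, v≡10 (mod 13); (8|13)=-1, (10|13)=+1; sign (−1)^0·-1^0·+1^-1 = +1.
(a,b)_3: α=-1, u≡2; β=4, v≡2 (mod 3); (2|3)=-1, (2|3)=-1; sign (−1)^0·-1^4·-1^-1 = -1.
(a,b)_7: α=1, u≡5; β=2, v≡1 (mod 7); (5|7)=-1, (1|7)=+1; sign (−1)^0·-1^2·+1^1 = +1.
(a,b)_19: α=0, u≡17; β=-2, v≡12 (mod 19); (17|19)=+1, (12|19)=-1; sign (−1)^0·+1^-2·-1^0 = +1.
(a,b)_37: α=1, u≡24; β=2, v≡8 (mod 37); (24|37)=-1, (8|37)=-1; sign (−1)^0·-1^2·-1^1 = -1.
(7202013, -1426 / ℚ) ramifies at {2, 3, 31, 37}: a division algebra.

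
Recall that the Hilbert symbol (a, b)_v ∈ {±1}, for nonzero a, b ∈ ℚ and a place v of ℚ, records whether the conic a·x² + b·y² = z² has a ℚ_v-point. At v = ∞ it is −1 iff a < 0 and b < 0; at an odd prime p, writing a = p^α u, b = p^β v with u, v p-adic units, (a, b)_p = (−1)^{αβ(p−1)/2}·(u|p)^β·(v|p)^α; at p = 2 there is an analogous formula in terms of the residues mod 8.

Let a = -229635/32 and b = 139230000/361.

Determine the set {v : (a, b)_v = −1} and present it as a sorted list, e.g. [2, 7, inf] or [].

(a, b) ≡ (-70, 1547) mod (ℚ^×)²; places V = {2, 3, 5, 7, 13, 17, 19, ∞}.
(a,b)_∞: sgn(-70)=−, sgn(1547)=+, so +1.
(a,b)_3: α=8, u≡2; β=2, v≡2 (mod 3); (2|3)=-1, (2|3)=-1; sign (−1)^0·-1^2·-1^8 = +1.
(a,b)_19: α=0, u≡16; β=-2, v≡14 (mod 19); (16|19)=+1, (14|19)=-1; sign (−1)^0·+1^-2·-1^0 = +1.
(a,b)_13: α=0, u≡6; β=1, v≡8 (mod 13); (6|13)=-1, (8|13)=-1; sign (−1)^0·-1^1·-1^0 = -1.
(a,b)_7: α=1, u≡1; β=1, v≡1 (mod 7); (1|7)=+1, (1|7)=+1; sign (−1)^1·+1^1·+1^1 = -1.
(a,b)_2: α=-5, β=4; u≡5, v≡3 (mod 8); ε(u)ε(v)=0·1, αω(v)=-5·1, βω(u)=4·1; sum ≡ 1  ⇒  -1.
(a,b)_5: α=1, u≡4; β=4, v≡3 (mod 5); (4|5)=+1, (3|5)=-1; sign (−1)^0·+1^4·-1^1 = -1.
(a,b)_17: α=0, u≡8; β=1, v≡3 (mod 17); (8|17)=+1, (3|17)=-1; sign (−1)^0·+1^1·-1^0 = +1.
Ram(-70, 1547) = {2, 5, 7, 13}; no ℚ_2-point on the conic.

[2, 5, 7, 13]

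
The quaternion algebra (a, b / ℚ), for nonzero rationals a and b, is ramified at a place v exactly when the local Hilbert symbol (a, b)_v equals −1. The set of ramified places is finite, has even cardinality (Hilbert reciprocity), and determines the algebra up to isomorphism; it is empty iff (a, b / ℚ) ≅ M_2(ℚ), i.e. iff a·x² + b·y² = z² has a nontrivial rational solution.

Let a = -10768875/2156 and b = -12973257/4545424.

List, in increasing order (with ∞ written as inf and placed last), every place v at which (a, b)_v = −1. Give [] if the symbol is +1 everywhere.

Mod squares: a ≡ -2145, b ≡ -33. Check v ∈ {∞, 2, 3, 5, 7, 11, 13, 19, 41, 47}.
v=2: v_2(a)=-2, v_2(b)=-4; units ≡ 7, 7 (mod 8); ε·ε+αω+βω = 1·1+-2·0+-4·0 ≡ 1  ⇒  (a,b)_2 = -1.
v=5: a=5^3·(≡4), b=5^0·(≡2) mod 5; (4|5)=+1, (2|5)=-1; (−1)^{3·0·2}·(+1)^0·(-1)^3 = -1.
v=19: a=19^0·(≡15), b=19^2·(≡9) mod 19; (15|19)=-1, (9|19)=+1; (−1)^{0·2·9}·(-1)^2·(+1)^0 = +1.
v=13: a=13^1·(≡1), b=13^-2·(≡11) mod 13; (1|13)=+1, (11|13)=-1; (−1)^{1·-2·6}·(+1)^-2·(-1)^1 = -1.
v=11: a=11^-1·(≡9), b=11^3·(≡8) mod 11; (9|11)=+1, (8|11)=-1; (−1)^{-1·3·5}·(+1)^3·(-1)^-1 = +1.
v=7: a=7^-2·(≡1), b=7^0·(≡2) mod 7; (1|7)=+1, (2|7)=+1; (−1)^{-2·0·3}·(+1)^0·(+1)^-2 = +1.
v=41: a=41^0·(≡6), b=41^-2·(≡39) mod 41; (6|41)=-1, (39|41)=+1; (−1)^{0·-2·20}·(-1)^-2·(+1)^0 = +1.
v=∞: -2145 < 0 and -33 < 0  ⇒  (a,b)_∞ = -1.
v=3: a=3^1·(≡2), b=3^3·(≡1) mod 3; (2|3)=-1, (1|3)=+1; (−1)^{1·3·1}·(-1)^3·(+1)^1 = +1.
v=47: a=47^2·(≡37), b=47^0·(≡42) mod 47; (37|47)=+1, (42|47)=+1; (−1)^{2·0·23}·(+1)^0·(+1)^2 = +1.
|Ram(-2145, -33)| = 4, even; anisotropic at {2, 5, 13, ∞}.

[2, 5, 13, inf]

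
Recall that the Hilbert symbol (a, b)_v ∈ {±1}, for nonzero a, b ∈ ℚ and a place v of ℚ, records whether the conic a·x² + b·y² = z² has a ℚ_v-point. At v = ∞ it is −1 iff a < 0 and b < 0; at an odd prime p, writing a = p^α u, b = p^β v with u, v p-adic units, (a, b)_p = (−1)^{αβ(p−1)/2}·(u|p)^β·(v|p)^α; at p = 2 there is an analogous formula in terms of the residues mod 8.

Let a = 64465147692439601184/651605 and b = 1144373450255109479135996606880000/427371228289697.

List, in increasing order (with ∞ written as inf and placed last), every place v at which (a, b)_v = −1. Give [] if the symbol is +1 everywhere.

Mod squares: a ≡ 330, b ≡ 561. Check v ∈ {∞, 2, 3, 5, 7, 11, 17, 19, 31, 43, 53}.
v=3: a=3^5·(≡2), b=3^11·(≡1) mod 3; (2|3)=-1, (1|3)=+1; (−1)^{5·11·1}·(-1)^11·(+1)^5 = +1.
v=∞: 330 > 0 and 561 > 0  ⇒  (a,b)_∞ = +1.
v=31: a=31^4·(≡19), b=31^6·(≡6) mod 31; (19|31)=+1, (6|31)=-1; (−1)^{4·6·15}·(+1)^6·(-1)^4 = +1.
v=2: v_2(a)=5, v_2(b)=8; units ≡ 5, 1 (mod 8); ε·ε+αω+βω = 0·0+5·0+8·1 ≡ 0  ⇒  (a,b)_2 = +1.
v=43: a=43^0·(≡28), b=43^-2·(≡28) mod 43; (28|43)=-1, (28|43)=-1; (−1)^{0·-2·21}·(-1)^-2·(-1)^0 = +1.
v=7: a=7^4·(≡2), b=7^10·(≡4) mod 7; (2|7)=+1, (4|7)=+1; (−1)^{4·10·3}·(+1)^10·(+1)^4 = +1.
v=19: a=19^-4·(≡5), b=19^-6·(≡8) mod 19; (5|19)=+1, (8|19)=-1; (−1)^{-4·-6·9}·(+1)^-6·(-1)^-4 = +1.
v=53: a=53^2·(≡20), b=53^0·(≡23) mod 53; (20|53)=-1, (23|53)=-1; (−1)^{2·0·26}·(-1)^0·(-1)^2 = +1.
v=17: a=17^0·(≡6), b=17^-3·(≡2) mod 17; (6|17)=-1, (2|17)=+1; (−1)^{0·-3·8}·(-1)^-3·(+1)^0 = -1.
v=11: a=11^3·(≡8), b=11^5·(≡8) mod 11; (8|11)=-1, (8|11)=-1; (−1)^{3·5·5}·(-1)^5·(-1)^3 = -1.
v=5: a=5^-1·(≡4), b=5^4·(≡4) mod 5; (4|5)=+1, (4|5)=+1; (−1)^{-1·4·2}·(+1)^4·(+1)^-1 = +1.
Ram(330, 561) = {11, 17}; no ℚ_11-point on the conic.

[11, 17]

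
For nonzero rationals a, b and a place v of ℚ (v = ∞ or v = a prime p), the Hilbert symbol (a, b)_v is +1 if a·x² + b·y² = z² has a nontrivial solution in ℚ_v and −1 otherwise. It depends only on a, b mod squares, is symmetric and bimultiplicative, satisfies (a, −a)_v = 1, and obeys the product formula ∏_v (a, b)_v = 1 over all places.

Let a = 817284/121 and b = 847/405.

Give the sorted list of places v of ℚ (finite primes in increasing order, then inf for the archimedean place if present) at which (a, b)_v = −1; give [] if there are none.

Mod squares: a ≡ 1209, b ≡ 35. Check v ∈ {∞, 2, 3, 5, 7, 11, 13, 31}.
v=∞: 1209 > 0 and 35 > 0  ⇒  (a,b)_∞ = +1.
v=2: v_2(a)=2, v_2(b)=0; units ≡ 1, 3 (mod 8); ε·ε+αω+βω = 0·1+2·1+0·0 ≡ 0  ⇒  (a,b)_2 = +1.
v=7: a=7^0·(≡3), b=7^1·(≡5) mod 7; (3|7)=-1, (5|7)=-1; (−1)^{0·1·3}·(-1)^1·(-1)^0 = -1.
v=13: a=13^3·(≡2), b=13^0·(≡1) mod 13; (2|13)=-1, (1|13)=+1; (−1)^{3·0·6}·(-1)^0·(+1)^3 = +1.
v=3: a=3^1·(≡1), b=3^-4·(≡2) mod 3; (1|3)=+1, (2|3)=-1; (−1)^{1·-4·1}·(+1)^-4·(-1)^1 = -1.
v=5: a=5^0·(≡4), b=5^-1·(≡2) mod 5; (4|5)=+1, (2|5)=-1; (−1)^{0·-1·2}·(+1)^-1·(-1)^0 = +1.
v=11: a=11^-2·(≡6), b=11^2·(≡2) mod 11; (6|11)=-1, (2|11)=-1; (−1)^{-2·2·5}·(-1)^2·(-1)^-2 = +1.
v=31: a=31^1·(≡16), b=31^0·(≡5) mod 31; (16|31)=+1, (5|31)=+1; (−1)^{1·0·15}·(+1)^0·(+1)^1 = +1.
(1209, 35 / ℚ) ramifies at {3, 7}: a division algebra.

[3, 7]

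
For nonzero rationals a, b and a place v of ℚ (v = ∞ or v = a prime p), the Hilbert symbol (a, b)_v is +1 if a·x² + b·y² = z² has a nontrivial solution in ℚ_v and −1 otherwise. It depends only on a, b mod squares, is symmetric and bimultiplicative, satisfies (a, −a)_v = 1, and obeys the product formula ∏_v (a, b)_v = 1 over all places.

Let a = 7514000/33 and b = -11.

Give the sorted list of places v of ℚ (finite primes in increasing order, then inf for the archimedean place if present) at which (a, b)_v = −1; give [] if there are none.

(a, b) ≡ (2145, -11) mod (ℚ^×)²; places V = {2, 3, 5, 11, 13, 17, ∞}.
(a,b)_11: α=-1, u≡7; β=1, v≡10 (mod 11); (7|11)=-1, (10|11)=-1; sign (−1)^1·-1^1·-1^-1 = -1.
(a,b)_5: α=3, u≡4; β=0, v≡4 (mod 5); (4|5)=+1, (4|5)=+1; sign (−1)^0·+1^0·+1^3 = +1.
(a,b)_13: α=1, u≡1; β=0, v≡2 (mod 13); (1|13)=+1, (2|13)=-1; sign (−1)^0·+1^0·-1^1 = -1.
(a,b)_3: α=-1, u≡1; β=0, v≡1 (mod 3); (1|3)=+1, (1|3)=+1; sign (−1)^0·+1^0·+1^-1 = +1.
(a,b)_∞: sgn(2145)=+, sgn(-11)=−, so +1.
(a,b)_17: α=2, u≡10; β=0, v≡6 (mod 17); (10|17)=-1, (6|17)=-1; sign (−1)^0·-1^0·-1^2 = +1.
(a,b)_2: α=4, β=0; u≡1, v≡5 (mod 8); ε(u)ε(v)=0·0, αω(v)=4·1, βω(u)=0·0; sum ≡ 0  ⇒  +1.
|Ram(2145, -11)| = 2, even; anisotropic at {11, 13}.

[11, 13]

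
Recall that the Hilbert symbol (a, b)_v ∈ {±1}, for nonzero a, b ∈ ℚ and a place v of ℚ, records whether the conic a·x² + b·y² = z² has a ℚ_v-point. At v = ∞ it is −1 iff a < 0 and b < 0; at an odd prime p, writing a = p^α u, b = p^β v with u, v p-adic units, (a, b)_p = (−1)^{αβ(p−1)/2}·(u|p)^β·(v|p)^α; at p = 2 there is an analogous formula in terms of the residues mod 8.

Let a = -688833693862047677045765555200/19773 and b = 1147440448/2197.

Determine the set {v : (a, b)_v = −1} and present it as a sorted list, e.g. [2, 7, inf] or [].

(a, b) ≡ (-26407381, 4756609) mod (ℚ^×)²; places V = {2, 3, 5, 7, 11, 13, 23, 29, 31, 37, ∞}.
(a,b)_37: α=3, u≡14; β=1, v≡20 (mod 37); (14|37)=-1, (20|37)=-1; sign (−1)^0·-1^1·-1^3 = +1.
(a,b)_3: α=-2, u≡2; β=0, v≡1 (mod 3); (2|3)=-1, (1|3)=+1; sign (−1)^0·-1^0·+1^-2 = +1.
(a,b)_31: α=3, u≡27; β=1, v≡10 (mod 31); (27|31)=-1, (10|31)=+1; sign (−1)^1·-1^1·+1^3 = +1.
(a,b)_2: α=10, β=6; u≡3, v≡1 (mod 8); ε(u)ε(v)=1·0, αω(v)=10·0, βω(u)=6·1; sum ≡ 0  ⇒  +1.
(a,b)_13: α=-3, u≡12; β=-3, v≡11 (mod 13); (12|13)=+1, (11|13)=-1; sign (−1)^0·+1^-3·-1^-3 = -1.
(a,b)_23: α=1, u≡16; β=0, v≡6 (mod 23); (16|23)=+1, (6|23)=+1; sign (−1)^0·+1^0·+1^1 = +1.
(a,b)_11: α=3, u≡10; β=1, v≡4 (mod 11); (10|11)=-1, (4|11)=+1; sign (−1)^1·-1^1·+1^3 = +1.
(a,b)_5: α=2, u≡4; β=0, v≡4 (mod 5); (4|5)=+1, (4|5)=+1; sign (−1)^0·+1^0·+1^2 = +1.
(a,b)_∞: sgn(-26407381)=−, sgn(4756609)=+, so +1.
(a,b)_29: α=4, u≡15; β=1, v≡3 (mod 29); (15|29)=-1, (3|29)=-1; sign (−1)^0·-1^1·-1^4 = -1.
(a,b)_7: α=7, u≡6; β=2, v≡4 (mod 7); (6|7)=-1, (4|7)=+1; sign (−1)^0·-1^2·+1^7 = +1.
(-26407381, 4756609 / ℚ) ramifies at {13, 29}: a division algebra.

[13, 29]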